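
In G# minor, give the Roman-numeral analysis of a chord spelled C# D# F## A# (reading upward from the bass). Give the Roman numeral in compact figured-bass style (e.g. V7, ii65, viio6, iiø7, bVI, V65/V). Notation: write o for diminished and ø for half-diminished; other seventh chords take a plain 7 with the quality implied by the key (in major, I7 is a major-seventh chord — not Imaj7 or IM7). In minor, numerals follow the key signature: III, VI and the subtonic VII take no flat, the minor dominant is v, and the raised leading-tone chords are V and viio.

V42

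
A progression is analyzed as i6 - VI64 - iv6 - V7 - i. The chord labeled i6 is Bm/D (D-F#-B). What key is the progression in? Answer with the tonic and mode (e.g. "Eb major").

The anchor chord is a minor triad on B, labeled i6.
If B is scale degree 1 and the mode makes that degree carry a minor triad, the tonic is B and the mode is minor.

B minor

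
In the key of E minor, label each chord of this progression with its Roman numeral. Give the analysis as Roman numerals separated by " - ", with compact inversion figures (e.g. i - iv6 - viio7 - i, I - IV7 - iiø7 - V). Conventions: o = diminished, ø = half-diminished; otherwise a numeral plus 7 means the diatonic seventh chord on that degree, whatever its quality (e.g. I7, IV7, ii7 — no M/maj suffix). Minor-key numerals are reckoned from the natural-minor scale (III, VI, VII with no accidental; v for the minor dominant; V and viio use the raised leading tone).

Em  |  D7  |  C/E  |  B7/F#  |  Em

Em: root E is the tonic; minor triad there is i.
D7: dominant seventh chord on D = scale degree 7 → VII7.
C/E has root C, degree 6 in E minor, so VI6.
B7/F#: root B is the dominant; dominant seventh chord there is V43.
Em: minor triad on E = scale degree 1 → i.

i - VII7 - VI6 - V43 - i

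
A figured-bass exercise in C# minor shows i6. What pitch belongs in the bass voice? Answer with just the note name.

i in C# minor has root C#; the chord is C#-E-G#.
The figure 6 means first inversion — the third is in the bass.

E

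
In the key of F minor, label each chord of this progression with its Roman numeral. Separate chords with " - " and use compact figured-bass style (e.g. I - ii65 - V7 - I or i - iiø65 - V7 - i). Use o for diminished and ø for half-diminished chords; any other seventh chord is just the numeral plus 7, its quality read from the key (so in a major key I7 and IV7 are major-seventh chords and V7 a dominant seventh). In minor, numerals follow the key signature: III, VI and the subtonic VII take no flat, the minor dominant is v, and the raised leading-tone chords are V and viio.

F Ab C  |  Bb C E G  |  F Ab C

F-Ab-C: minor triad on F = scale degree 1 → i.
Bb-C-E-G: root C is the dominant; dominant seventh chord there is V42.
F-Ab-C: root F is the tonic; minor triad there is i.

i - V42 - i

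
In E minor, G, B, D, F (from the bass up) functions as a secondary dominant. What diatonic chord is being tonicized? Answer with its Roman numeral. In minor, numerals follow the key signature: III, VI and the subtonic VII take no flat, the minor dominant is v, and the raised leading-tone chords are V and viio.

The chord is a dominant seventh chord on G.
A dominant resolves down a perfect fifth: G → C. In E minor, C is scale degree 6, i.e. VI.

VI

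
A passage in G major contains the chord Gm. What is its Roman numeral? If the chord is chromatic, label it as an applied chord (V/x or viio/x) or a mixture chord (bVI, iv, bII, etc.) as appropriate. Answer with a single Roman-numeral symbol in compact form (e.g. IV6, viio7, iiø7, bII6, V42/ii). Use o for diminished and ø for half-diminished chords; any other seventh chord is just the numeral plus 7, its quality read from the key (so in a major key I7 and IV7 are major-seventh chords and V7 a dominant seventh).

i

Stacked in thirds the chord is G-Bb-D: a minor triad on G.
G is the first degree of G major. This is the minor tonic, borrowed from the parallel minor.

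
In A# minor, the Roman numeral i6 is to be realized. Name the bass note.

C#

i in A# minor has root A#; the chord is A#-C#-E#.
The figure 6 means first inversion — the third is in the bass.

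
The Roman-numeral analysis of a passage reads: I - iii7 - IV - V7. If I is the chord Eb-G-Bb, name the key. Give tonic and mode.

Eb major

I is given as Eb-G-Bb — a major triad with root Eb.
If Eb is scale degree 1 and the mode makes that degree carry a major triad, the tonic is Eb and the mode is major.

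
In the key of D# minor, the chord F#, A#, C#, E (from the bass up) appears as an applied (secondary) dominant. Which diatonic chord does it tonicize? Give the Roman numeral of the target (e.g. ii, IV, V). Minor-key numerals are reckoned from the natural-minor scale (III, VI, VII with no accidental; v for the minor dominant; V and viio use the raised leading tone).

VI

The chord is a dominant seventh chord on F#.
A dominant resolves down a perfect fifth: F# → B. In D# minor, B is scale degree 6, i.e. VI.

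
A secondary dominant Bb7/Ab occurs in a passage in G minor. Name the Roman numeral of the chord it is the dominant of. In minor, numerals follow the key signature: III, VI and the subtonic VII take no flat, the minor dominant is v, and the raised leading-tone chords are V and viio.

The chord is a dominant seventh chord on Bb.
A dominant resolves down a perfect fifth: Bb → Eb. In G minor, Eb is scale degree 6, i.e. VI.

VI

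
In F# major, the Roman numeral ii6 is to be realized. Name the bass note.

ii in F# major has root G#; the chord is G#-B-D#.
The figure 6 means first inversion — the third is in the bass.

B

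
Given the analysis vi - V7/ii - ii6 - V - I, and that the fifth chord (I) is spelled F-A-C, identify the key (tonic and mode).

F major

I is given as F-A-C — a major triad with root F.
If F is scale degree 1 and the mode makes that degree carry a major triad, the tonic is F and the mode is major.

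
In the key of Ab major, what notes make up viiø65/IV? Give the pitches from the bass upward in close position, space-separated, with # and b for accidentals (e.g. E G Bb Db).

Eb Gb Bb C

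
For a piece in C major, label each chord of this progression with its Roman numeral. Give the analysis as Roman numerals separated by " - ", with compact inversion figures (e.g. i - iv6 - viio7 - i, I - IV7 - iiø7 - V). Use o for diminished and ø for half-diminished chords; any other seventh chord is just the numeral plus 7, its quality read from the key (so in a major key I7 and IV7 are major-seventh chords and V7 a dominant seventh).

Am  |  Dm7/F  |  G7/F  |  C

Am has root A, degree 6 in C major, so vi.
Dm7/F: root D is the supertonic; minor seventh chord there is ii65.
G7/F has root G, degree 5 in C major, so V42.
C: root C is the tonic; major triad there is I.

vi - ii65 - V42 - I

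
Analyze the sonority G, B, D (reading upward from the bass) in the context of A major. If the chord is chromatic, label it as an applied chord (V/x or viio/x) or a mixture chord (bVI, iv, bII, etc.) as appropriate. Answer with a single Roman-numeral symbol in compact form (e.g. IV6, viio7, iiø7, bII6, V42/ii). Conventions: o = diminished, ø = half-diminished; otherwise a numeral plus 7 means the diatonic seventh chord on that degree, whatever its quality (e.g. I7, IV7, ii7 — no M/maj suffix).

bVII

Stacked in thirds the chord is G-B-D: a major triad on G.
G is the lowered seventh degree of A major (diatonic 7 would be G#). This is a major triad on the lowered seventh degree (the subtonic), borrowed from the parallel minor.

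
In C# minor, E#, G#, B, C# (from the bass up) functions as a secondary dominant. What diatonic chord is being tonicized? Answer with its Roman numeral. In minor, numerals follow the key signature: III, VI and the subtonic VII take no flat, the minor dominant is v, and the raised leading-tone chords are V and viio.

The chord is a dominant seventh chord on C#.
A dominant resolves down a perfect fifth: C# → F#. In C# minor, F# is scale degree 4, i.e. iv.

iv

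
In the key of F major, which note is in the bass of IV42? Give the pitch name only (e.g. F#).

IV in F major has root Bb; the chord is Bb-D-F-A.
The figure 42 means third inversion — the seventh is in the bass.

A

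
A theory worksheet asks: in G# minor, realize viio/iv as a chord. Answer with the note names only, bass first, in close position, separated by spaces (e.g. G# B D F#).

viio/iv is a secondary leading-tone chord. The target iv is C# in G# minor; the applied chord is rooted a semitone below, on B#.
Building a diminished triad on B# gives B#-D#-F#.

B# D# F#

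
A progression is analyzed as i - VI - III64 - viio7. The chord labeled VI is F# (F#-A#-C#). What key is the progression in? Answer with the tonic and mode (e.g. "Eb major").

A# minor

The anchor chord is a major triad on F#, labeled VI.
If F# is scale degree 6 and the mode makes that degree carry a major triad, the tonic is A# and the mode is minor.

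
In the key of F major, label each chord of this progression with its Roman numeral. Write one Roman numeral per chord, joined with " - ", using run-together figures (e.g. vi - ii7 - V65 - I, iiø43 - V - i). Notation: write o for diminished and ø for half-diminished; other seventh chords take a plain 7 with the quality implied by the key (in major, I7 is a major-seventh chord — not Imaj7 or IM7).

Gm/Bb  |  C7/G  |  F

Gm/Bb has root G, degree 2 in F major, so ii6.
C7/G: dominant seventh chord on C = scale degree 5 → V43.
F: major triad on F = scale degree 1 → I.

ii6 - V43 - I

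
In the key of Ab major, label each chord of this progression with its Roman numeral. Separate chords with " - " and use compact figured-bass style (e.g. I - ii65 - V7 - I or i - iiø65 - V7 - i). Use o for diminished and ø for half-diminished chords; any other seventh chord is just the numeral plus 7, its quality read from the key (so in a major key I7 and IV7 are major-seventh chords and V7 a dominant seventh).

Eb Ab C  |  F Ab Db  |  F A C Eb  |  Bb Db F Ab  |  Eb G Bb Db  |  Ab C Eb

Eb-Ab-C: major triad on Ab = scale degree 1 → I64.
F-Ab-Db has root Db, degree 4 in Ab major, so IV6.
F-A-C-Eb: chromatic; F is V of ii, so V7/ii.
Bb-Db-F-Ab: root Bb is the supertonic; minor seventh chord there is ii7.
Eb-G-Bb-Db: root Eb is the dominant; dominant seventh chord there is V7.
Ab-C-Eb: major triad on Ab = scale degree 1 → I.

I64 - IV6 - V7/ii - ii7 - V7 - I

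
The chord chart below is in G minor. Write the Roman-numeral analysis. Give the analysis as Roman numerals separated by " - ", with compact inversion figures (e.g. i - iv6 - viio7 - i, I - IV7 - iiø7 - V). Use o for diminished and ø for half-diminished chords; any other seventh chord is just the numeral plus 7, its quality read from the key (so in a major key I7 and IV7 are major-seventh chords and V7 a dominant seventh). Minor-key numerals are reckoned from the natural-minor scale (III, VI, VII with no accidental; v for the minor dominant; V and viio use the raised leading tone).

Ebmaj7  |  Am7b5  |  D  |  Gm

VI7 - iiø7 - V - i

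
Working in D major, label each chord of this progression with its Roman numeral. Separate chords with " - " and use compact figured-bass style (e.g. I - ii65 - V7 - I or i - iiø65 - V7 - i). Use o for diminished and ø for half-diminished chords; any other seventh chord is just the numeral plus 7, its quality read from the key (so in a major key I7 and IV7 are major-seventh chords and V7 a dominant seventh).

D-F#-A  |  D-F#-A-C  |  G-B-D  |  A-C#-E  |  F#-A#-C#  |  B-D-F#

D-F#-A has root D, degree 1 in D major, so I.
D-F#-A-C: a dominant seventh chord on D, the applied dominant of IV → V7/IV.
G-B-D has root G, degree 4 in D major, so IV.
A-C#-E: root A is the dominant; major triad there is V.
F#-A#-C#: chromatic; F# is V of vi, so V/vi.
B-D-F#: root B is the submediant; minor triad there is vi.

I - V7/IV - IV - V - V/vi - vi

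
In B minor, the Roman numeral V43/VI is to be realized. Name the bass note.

The applied chord V43/VI is rooted on D: D-F#-A-C.
The figure 43 means second inversion — the fifth is in the bass.

A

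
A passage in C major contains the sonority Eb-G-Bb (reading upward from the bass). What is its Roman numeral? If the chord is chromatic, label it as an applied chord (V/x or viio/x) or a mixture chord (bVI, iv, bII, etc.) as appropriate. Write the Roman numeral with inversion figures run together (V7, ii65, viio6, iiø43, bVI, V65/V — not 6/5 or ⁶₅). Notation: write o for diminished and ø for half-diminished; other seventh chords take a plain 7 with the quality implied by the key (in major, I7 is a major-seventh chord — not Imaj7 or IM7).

Stacked in thirds the chord is Eb-G-Bb: a major triad on Eb.
Eb is the lowered third degree of C major (diatonic 3 would be E). This is a major triad on the lowered third degree, borrowed from the parallel minor.

bIII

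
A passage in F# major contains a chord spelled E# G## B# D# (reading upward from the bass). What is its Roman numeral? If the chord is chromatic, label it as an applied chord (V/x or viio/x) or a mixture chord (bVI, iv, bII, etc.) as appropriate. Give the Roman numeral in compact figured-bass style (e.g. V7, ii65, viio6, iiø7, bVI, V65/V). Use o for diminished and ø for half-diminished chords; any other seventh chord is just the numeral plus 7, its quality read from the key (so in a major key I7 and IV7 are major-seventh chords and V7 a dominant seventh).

The pitches E#-G##-B#-D# form a dominant seventh chord rooted on E#.
E# is not a diatonic chord root with this quality in F# major, but it lies a perfect fifth above A# (iii), so the chord functions as an applied dominant of iii.

V7/iii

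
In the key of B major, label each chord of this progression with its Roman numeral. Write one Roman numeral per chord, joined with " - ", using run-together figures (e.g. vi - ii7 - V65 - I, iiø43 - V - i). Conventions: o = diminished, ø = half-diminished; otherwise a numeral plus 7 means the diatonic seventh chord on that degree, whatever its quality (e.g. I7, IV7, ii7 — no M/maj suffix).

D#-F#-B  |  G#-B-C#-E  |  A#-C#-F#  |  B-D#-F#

D#-F#-B has root B, degree 1 in B major, so I6.
G#-B-C#-E has root C#, degree 2 in B major, so ii43.
A#-C#-F#: root F# is the dominant; major triad there is V6.
B-D#-F#: major triad on B = scale degree 1 → I.

I6 - ii43 - V6 - I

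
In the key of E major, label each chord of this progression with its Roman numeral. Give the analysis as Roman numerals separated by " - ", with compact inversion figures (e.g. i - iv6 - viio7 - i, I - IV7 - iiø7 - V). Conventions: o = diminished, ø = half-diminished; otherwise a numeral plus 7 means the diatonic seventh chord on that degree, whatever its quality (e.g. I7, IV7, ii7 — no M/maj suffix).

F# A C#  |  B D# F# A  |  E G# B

F#-A-C#: root F# is the supertonic; minor triad there is ii.
B-D#-F#-A has root B, degree 5 in E major, so V7.
E-G#-B: root E is the tonic; major triad there is I.

ii - V7 - I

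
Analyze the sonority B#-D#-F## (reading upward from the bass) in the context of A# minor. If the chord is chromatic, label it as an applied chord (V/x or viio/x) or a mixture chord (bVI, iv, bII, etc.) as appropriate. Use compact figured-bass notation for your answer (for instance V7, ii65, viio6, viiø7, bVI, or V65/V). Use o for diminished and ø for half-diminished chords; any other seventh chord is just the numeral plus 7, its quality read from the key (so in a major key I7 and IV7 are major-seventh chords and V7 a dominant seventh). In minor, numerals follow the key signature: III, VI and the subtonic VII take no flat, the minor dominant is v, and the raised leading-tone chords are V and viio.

ii

Stacked in thirds the chord is B#-D#-F##: a minor triad on B#.
B# is the second degree of A# minor. This is the minor supertonic, borrowed from the parallel major (the Dorian ii).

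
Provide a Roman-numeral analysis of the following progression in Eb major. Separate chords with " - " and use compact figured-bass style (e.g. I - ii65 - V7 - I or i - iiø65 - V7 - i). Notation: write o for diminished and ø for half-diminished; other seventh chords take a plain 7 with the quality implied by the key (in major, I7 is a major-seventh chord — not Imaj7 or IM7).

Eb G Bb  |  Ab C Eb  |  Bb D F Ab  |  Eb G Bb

I - IV - V7 - I

Eb-G-Bb: root Eb is the tonic; major triad there is I.
Ab-C-Eb: major triad on Ab = scale degree 4 → IV.
Bb-D-F-Ab has root Bb, degree 5 in Eb major, so V7.
Eb-G-Bb: root Eb is the tonic; major triad there is I.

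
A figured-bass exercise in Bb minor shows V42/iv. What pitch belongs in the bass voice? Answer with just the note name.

The applied chord V42/iv is rooted on Bb: Bb-D-F-Ab.
The figure 42 means third inversion — the seventh is in the bass.

Ab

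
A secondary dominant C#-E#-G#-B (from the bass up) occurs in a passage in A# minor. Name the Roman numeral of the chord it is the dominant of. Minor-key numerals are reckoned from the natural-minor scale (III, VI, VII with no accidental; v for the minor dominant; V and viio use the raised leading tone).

VI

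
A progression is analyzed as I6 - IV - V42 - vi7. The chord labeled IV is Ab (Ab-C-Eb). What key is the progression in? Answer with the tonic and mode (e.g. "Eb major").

IV is given as Ab-C-Eb — a major triad with root Ab.
IV on Ab implies Ab is the subdominant; that puts the tonic at Eb, and the uppercase numeral fits major mode.

Eb major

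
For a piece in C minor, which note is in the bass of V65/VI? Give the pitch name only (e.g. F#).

The applied chord V65/VI is rooted on Eb: Eb-G-Bb-Db.
The figure 65 means first inversion — the third is in the bass.

G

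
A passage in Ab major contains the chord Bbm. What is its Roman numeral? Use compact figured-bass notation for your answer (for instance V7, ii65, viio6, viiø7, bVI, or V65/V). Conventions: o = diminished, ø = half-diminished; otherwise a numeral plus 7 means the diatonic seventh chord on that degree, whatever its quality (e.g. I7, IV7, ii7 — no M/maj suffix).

ii

The pitches Bb-Db-F form a minor triad rooted on Bb.
In Ab major, Bb is the supertonic; the diatonic minor triad there is ii.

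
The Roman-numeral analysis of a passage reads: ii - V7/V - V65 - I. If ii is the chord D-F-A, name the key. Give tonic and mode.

The anchor chord is a minor triad on D, labeled ii.
Counting down one scale step from D places the tonic on C; a minor triad on degree 2 is diatonic only in major.

C major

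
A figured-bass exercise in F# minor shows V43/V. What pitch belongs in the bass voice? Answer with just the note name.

The applied chord V43/V is rooted on G#: G#-B#-D#-F#.
The figure 43 means second inversion — the fifth is in the bass.

D#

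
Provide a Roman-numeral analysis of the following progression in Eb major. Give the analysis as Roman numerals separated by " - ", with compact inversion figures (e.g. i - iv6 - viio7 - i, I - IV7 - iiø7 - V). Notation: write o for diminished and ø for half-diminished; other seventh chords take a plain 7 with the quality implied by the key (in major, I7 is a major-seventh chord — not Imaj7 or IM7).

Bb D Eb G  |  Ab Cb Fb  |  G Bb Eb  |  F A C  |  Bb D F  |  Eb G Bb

Bb-D-Eb-G has root Eb, degree 1 in Eb major, so I43.
Ab-Cb-Fb: major triad on Fb — chromatic; Fb is the lowered second degree, so this is the Neapolitan sixth, bII6 (third, Ab, in the bass — hence the 6).
G-Bb-Eb has root Eb, degree 1 in Eb major, so I6.
F-A-C is the secondary dominant of V (major triad on F): V/V.
Bb-D-F has root Bb, degree 5 in Eb major, so V.
Eb-G-Bb: major triad on Eb = scale degree 1 → I.

I43 - bII6 - I6 - V/V - V - I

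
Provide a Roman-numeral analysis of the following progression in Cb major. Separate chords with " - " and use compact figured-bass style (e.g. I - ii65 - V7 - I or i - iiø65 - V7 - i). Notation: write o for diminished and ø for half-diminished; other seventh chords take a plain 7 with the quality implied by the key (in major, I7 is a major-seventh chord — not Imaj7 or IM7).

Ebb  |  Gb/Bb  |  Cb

bIII - V6 - I

Ebb: major triad on Ebb — chromatic; bIII (borrowed from the parallel minor).
Gb/Bb: major triad on Gb = scale degree 5 → V6.
Cb: major triad on Cb = scale degree 1 → I.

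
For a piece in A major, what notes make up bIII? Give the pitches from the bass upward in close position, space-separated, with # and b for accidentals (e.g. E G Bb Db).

C E G

bIII is a major triad on the lowered third degree, borrowed from the parallel minor. In A major that root is C.
So the chord is C-E-G.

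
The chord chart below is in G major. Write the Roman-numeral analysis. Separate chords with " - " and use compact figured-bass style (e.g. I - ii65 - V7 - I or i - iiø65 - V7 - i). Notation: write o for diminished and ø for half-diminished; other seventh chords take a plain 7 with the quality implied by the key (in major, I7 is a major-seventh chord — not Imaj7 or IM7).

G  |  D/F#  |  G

I - V6 - I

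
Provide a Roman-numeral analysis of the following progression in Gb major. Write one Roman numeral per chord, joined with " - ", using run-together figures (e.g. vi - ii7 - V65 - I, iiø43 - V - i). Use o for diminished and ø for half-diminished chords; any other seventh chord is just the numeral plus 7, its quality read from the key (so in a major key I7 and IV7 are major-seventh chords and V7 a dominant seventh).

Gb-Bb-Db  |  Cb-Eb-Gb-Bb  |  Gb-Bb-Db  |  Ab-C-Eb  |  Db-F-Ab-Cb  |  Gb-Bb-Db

I - IV7 - I - V/V - V7 - I

Gb-Bb-Db: root Gb is the tonic; major triad there is I.
Cb-Eb-Gb-Bb: root Cb is the subdominant; major seventh chord there is IV7.
Gb-Bb-Db has root Gb, degree 1 in Gb major, so I.
Ab-C-Eb is the secondary dominant of V (major triad on Ab): V/V.
Db-F-Ab-Cb: dominant seventh chord on Db = scale degree 5 → V7.
Gb-Bb-Db: major triad on Gb = scale degree 1 → I.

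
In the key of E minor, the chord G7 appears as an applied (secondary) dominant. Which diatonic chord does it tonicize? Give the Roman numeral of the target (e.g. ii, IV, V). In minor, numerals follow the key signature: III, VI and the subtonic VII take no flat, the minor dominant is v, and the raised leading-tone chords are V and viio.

VI

The chord is a dominant seventh chord on G.
A dominant resolves down a perfect fifth: G → C. In E minor, C is scale degree 6, i.e. VI.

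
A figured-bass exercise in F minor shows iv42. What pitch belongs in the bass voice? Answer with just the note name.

Ab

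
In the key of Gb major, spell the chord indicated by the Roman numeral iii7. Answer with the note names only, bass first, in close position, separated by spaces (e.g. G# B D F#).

The numeral's case and figure indicate a minor seventh chord. In Gb major its root, the third degree, is Bb.
That chord is spelled Bb-Db-F-Ab.

Bb Db F Ab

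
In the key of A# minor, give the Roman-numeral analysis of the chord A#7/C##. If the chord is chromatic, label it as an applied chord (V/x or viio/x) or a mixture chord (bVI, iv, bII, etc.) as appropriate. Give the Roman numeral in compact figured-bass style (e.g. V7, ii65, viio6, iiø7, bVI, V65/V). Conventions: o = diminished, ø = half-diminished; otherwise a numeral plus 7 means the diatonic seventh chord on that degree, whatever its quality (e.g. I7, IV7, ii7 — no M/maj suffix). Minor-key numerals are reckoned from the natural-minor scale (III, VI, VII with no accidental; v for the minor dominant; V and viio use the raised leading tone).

V65/iv

Stacked in thirds the chord is A#-C##-E#-G#: a dominant seventh chord on A#.
A# is not a diatonic chord root with this quality in A# minor, but it lies a perfect fifth above D# (iv), so the chord functions as an applied dominant of iv.
With C## in the bass the chord is in first inversion, so the figured bass is 65.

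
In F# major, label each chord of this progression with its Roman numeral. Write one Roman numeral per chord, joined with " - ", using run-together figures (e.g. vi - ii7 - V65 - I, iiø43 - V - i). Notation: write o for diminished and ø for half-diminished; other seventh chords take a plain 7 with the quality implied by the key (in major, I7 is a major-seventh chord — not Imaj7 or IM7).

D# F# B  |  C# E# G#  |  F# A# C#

IV6 - V - I

D#-F#-B has root B, degree 4 in F# major, so IV6.
C#-E#-G#: root C# is the dominant; major triad there is V.
F#-A#-C# has root F#, degree 1 in F# major, so I.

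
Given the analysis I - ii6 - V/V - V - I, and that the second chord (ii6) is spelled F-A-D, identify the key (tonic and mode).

C major

The anchor chord is a minor triad on D, labeled ii6.
If D is scale degree 2 and the mode makes that degree carry a minor triad, the tonic is C and the mode is major.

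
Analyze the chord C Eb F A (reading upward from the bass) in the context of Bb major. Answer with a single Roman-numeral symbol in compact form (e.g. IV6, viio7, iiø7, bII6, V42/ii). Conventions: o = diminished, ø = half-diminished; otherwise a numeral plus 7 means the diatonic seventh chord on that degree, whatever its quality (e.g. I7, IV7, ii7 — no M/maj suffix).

V43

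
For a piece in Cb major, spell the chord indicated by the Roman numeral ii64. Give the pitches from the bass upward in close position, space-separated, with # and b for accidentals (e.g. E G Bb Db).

In Cb major, the second degree is Db, and the diatonic chord built there is a minor triad.
Stacking thirds from Db gives Db-Fb-Ab.
The figured bass 64 indicates second inversion, placing the fifth (Ab) in the bass: Ab-Db-Fb.

Ab Db Fb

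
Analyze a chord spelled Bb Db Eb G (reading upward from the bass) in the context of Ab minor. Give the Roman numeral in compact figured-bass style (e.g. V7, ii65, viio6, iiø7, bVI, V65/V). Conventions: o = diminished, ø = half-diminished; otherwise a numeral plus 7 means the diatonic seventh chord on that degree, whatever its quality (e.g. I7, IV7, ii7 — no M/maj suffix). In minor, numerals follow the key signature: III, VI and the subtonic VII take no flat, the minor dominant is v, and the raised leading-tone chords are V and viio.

Stacked in thirds the chord is Eb-G-Bb-Db: a dominant seventh chord on Eb.
In Ab minor, Eb is the dominant; the diatonic dominant seventh chord there is V7.
With Bb in the bass the chord is in second inversion, so the figured bass is 43.

V43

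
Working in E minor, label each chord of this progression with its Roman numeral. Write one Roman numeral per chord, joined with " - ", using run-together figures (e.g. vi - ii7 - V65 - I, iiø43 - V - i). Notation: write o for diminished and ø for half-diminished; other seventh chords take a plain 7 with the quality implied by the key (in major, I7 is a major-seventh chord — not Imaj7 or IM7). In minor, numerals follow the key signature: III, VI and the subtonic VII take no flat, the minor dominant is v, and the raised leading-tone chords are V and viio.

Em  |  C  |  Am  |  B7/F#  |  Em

i - VI - iv - V43 - i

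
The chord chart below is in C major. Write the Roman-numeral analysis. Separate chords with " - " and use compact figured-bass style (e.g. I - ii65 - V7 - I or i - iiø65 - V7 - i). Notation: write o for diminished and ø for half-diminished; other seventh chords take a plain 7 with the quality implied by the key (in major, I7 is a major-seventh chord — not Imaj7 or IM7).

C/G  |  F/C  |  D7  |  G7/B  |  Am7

I64 - IV64 - V7/V - V65 - vi7

C/G: major triad on C = scale degree 1 → I64.
F/C has root F, degree 4 in C major, so IV64.
D7: a dominant seventh chord on D, the applied dominant of V → V7/V.
G7/B: root G is the dominant; dominant seventh chord there is V65.
Am7: root A is the submediant; minor seventh chord there is vi7.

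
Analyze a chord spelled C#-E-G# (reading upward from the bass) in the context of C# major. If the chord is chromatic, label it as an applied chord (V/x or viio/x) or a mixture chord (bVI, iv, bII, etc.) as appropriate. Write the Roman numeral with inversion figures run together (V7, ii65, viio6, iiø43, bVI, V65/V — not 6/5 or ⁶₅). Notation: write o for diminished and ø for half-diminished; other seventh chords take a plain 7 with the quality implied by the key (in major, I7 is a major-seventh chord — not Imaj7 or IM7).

Stacked in thirds the chord is C#-E-G#: a minor triad on C#.
C# is the first degree of C# major. This is the minor tonic, borrowed from the parallel minor.

i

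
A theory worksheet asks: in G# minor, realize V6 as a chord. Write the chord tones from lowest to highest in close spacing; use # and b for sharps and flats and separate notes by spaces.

In G# minor, the dominant is D#. The dominant is major (leading tone raised), so V is a major triad.
Stacking thirds from D# gives D#-F##-A#.
With the 6 figure the chord is in first inversion; from the bass F## upward in close position it reads F##-A#-D#.

F## A# D#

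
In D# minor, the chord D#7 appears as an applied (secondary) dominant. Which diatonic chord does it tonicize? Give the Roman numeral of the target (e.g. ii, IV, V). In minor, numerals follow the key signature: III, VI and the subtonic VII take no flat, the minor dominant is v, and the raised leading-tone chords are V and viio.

The chord is a dominant seventh chord on D#.
A dominant resolves down a perfect fifth: D# → G#. In D# minor, G# is scale degree 4, i.e. iv.

iv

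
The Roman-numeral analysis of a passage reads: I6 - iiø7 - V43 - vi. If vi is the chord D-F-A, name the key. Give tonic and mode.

F major

The anchor chord is a minor triad on D, labeled vi.
If D is scale degree 6 and the mode makes that degree carry a minor triad, the tonic is F and the mode is major.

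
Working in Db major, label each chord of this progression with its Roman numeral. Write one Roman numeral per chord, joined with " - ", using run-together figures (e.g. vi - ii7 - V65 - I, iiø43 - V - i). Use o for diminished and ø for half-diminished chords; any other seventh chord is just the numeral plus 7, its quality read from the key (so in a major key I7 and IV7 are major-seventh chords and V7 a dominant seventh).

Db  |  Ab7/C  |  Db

Db: major triad on Db = scale degree 1 → I.
Ab7/C: dominant seventh chord on Ab = scale degree 5 → V65.
Db: root Db is the tonic; major triad there is I.

I - V65 - I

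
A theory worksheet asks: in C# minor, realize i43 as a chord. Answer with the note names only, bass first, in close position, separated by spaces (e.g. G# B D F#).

The numeral's case and figure indicate a minor seventh chord. In C# minor its root, the tonic, is C#.
Stacking thirds from C# gives C#-E-G#-B.
With the 43 figure the chord is in second inversion; from the bass G# upward in close position it reads G#-B-C#-E.

G# B C# E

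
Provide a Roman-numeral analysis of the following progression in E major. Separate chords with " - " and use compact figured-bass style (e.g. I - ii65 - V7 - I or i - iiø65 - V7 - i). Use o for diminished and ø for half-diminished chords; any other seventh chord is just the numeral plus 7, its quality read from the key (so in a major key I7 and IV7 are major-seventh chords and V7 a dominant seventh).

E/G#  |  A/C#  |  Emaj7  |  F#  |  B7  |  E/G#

I6 - IV6 - I7 - V/V - V7 - I6

E/G#: major triad on E = scale degree 1 → I6.
A/C#: root A is the subdominant; major triad there is IV6.
Emaj7: major seventh chord on E = scale degree 1 → I7.
F#: a major triad on F#, the applied dominant of V → V/V.
B7 has root B, degree 5 in E major, so V7.
E/G#: root E is the tonic; major triad there is I6.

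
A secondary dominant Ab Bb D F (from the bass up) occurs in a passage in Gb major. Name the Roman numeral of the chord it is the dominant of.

The chord is a dominant seventh chord on Bb.
A dominant resolves down a perfect fifth: Bb → Eb. In Gb major, Eb is scale degree 6, i.e. vi.

vi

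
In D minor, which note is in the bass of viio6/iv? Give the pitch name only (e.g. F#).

A

The applied chord viio6/iv is rooted on F#: F#-A-C.
The figure 6 means first inversion — the third is in the bass.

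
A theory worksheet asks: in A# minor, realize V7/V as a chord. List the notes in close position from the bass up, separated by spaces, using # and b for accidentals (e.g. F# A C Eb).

V7/V is a secondary dominant — the dominant seventh of V. V in A# minor is E#, so the applied chord's root is B#, a perfect fifth above.
Building a dominant seventh chord on B# gives B#-D##-F##-A#.

B# D## F## A#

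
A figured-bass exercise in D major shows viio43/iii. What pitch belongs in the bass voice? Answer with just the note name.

The applied chord viio43/iii is rooted on E#: E#-G#-B-D.
The figure 43 means second inversion — the fifth is in the bass.

B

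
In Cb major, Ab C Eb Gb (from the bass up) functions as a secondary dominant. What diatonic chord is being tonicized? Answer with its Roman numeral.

The chord is a dominant seventh chord on Ab.
A dominant resolves down a perfect fifth: Ab → Db. In Cb major, Db is scale degree 2, i.e. ii.

ii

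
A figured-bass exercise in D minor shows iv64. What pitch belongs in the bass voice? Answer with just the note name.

D

iv in D minor has root G; the chord is G-Bb-D.
The figure 64 means second inversion — the fifth is in the bass.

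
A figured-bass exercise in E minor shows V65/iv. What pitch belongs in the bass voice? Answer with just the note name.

G#

The applied chord V65/iv is rooted on E: E-G#-B-D.
The figure 65 means first inversion — the third is in the bass.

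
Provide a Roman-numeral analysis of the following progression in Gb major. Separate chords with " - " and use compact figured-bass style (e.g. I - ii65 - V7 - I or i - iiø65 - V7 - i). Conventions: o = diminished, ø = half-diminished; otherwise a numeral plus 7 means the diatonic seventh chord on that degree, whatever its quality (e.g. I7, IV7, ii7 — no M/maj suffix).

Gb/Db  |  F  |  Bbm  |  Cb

Gb/Db: root Gb is the tonic; major triad there is I64.
F: chromatic; F is V of iii, so V/iii.
Bbm: minor triad on Bb = scale degree 3 → iii.
Cb: root Cb is the subdominant; major triad there is IV.

I64 - V/iii - iii - IV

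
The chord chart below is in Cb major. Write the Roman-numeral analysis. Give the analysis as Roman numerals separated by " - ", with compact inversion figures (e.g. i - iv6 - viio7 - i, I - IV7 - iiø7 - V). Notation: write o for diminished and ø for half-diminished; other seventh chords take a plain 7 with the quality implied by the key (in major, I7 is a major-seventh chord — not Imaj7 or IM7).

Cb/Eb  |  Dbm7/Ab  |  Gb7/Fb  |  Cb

Cb/Eb: major triad on Cb = scale degree 1 → I6.
Dbm7/Ab: root Db is the supertonic; minor seventh chord there is ii43.
Gb7/Fb: dominant seventh chord on Gb = scale degree 5 → V42.
Cb: root Cb is the tonic; major triad there is I.

I6 - ii43 - V42 - I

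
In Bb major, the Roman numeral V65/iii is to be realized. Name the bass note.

C#

The applied chord V65/iii is rooted on A: A-C#-E-G.
The figure 65 means first inversion — the third is in the bass.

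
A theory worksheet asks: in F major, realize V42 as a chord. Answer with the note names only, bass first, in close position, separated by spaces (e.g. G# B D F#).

The numeral's case and figure indicate a dominant seventh chord. In F major its root, scale degree 5, is C.
Stacking thirds from C gives C-E-G-Bb.
The figured bass 42 indicates third inversion, placing the seventh (Bb) in the bass: Bb-C-E-G.

Bb C E G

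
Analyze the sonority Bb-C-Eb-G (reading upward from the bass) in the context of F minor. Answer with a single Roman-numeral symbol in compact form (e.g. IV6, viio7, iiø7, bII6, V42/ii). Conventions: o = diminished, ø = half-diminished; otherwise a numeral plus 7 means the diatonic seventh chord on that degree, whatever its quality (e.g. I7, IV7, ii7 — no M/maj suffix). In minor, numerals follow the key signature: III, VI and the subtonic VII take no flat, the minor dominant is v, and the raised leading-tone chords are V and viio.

v42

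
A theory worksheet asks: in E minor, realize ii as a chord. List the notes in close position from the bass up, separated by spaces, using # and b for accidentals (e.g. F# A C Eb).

F# A C#

Scale degree 2 in E minor is F#; here the chord built on it is altered to a minor triad. ii is the minor supertonic, borrowed from the parallel major (the Dorian ii).
So the chord is F#-A-C#.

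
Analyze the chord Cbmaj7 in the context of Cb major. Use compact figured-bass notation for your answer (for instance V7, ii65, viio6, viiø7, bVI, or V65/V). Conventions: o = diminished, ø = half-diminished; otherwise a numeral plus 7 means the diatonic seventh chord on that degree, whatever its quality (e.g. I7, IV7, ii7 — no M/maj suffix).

I7

The pitches Cb-Eb-Gb-Bb form a major seventh chord rooted on Cb.
In Cb major, Cb is the tonic; the diatonic major seventh chord there is I7.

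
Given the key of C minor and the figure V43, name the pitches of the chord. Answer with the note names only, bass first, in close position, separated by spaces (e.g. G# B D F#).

D F G B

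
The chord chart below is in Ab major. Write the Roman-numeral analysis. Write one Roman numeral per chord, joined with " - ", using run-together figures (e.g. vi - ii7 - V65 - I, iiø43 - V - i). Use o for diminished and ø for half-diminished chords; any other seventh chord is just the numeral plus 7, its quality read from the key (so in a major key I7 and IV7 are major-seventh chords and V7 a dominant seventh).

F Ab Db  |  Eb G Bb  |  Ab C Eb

IV6 - V - I

F-Ab-Db has root Db, degree 4 in Ab major, so IV6.
Eb-G-Bb: root Eb is the dominant; major triad there is V.
Ab-C-Eb has root Ab, degree 1 in Ab major, so I.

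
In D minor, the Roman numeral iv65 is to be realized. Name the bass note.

Bb

iv in D minor has root G; the chord is G-Bb-D-F.
The figure 65 means first inversion — the third is in the bass.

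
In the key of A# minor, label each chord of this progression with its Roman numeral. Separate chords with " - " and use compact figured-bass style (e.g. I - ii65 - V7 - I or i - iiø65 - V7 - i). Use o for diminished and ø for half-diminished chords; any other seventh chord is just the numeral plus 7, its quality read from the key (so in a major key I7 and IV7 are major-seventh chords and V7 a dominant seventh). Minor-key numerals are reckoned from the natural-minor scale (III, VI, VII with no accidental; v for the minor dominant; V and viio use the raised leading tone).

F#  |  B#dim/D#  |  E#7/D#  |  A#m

VI - iio6 - V42 - i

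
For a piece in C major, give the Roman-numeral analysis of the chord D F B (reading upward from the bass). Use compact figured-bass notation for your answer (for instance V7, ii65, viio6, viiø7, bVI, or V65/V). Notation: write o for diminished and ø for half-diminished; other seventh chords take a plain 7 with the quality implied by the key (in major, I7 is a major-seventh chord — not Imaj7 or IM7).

viio6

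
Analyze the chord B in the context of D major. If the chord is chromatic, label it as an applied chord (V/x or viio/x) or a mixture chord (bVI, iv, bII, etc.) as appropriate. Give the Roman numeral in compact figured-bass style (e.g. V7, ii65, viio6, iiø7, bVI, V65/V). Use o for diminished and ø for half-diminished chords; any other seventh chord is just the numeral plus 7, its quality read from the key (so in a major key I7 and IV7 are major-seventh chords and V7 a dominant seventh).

V/ii

Stacked in thirds the chord is B-D#-F#: a major triad on B.
B is not a diatonic chord root with this quality in D major, but it lies a perfect fifth above E (ii), so the chord functions as an applied dominant of ii.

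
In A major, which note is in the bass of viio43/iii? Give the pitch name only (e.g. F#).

F#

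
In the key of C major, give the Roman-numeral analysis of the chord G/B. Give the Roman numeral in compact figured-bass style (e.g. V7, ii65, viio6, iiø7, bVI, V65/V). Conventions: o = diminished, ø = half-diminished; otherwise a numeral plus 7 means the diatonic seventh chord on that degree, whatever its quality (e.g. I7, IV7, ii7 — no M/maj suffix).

V6

Stacked in thirds the chord is G-B-D: a major triad on G.
G is scale degree 5 in C major, and a major triad on that degree is written V.
With B in the bass the chord is in first inversion, so the figured bass is 6.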